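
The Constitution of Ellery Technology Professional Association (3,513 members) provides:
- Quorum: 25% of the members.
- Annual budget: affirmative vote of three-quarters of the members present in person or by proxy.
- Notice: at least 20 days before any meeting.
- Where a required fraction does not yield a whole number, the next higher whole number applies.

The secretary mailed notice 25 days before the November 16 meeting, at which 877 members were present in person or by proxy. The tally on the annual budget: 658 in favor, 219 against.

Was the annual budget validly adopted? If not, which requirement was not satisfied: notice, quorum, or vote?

Notice: 25 days given; 20 required. Satisfied.
Quorum: 25% of 3,513 = 878.25, rounded up to 879; 877 present. Not satisfied.
Vote: requires three-fourths of those present (877); 3/4 of 877 = 657.75, rounded up to 658, so 658 needed; 658 in favor. Satisfied.

Invalid — quorum requirement not satisfied.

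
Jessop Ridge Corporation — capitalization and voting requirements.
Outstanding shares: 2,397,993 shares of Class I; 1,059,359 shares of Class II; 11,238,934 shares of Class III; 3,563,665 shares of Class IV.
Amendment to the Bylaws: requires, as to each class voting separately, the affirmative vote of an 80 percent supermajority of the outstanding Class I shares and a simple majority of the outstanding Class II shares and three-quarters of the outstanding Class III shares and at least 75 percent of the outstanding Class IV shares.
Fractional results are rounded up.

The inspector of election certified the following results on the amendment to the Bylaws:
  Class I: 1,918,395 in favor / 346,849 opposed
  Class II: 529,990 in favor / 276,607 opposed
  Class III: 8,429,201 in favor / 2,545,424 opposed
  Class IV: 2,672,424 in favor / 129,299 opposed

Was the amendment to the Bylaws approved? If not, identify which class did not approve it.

Class I: 4/5 of 2397993 = 1918394.40, rounded up to 1918395; 1,918,395 required, 1,918,395 in favor — approved.
Class II: a majority of 1059359 is 529680; 529,680 required, 529,990 in favor — approved.
Class III: 3/4 of 11238934 = 8429200.50, rounded up to 8429201; 8,429,201 required, 8,429,201 in favor — approved.
Class IV: 3/4 of 3563665 = 2672748.75, rounded up to 2672749; 2,672,749 required, 2,672,424 in favor — not approved.

Not approved — the Class IV shares did not give the required vote.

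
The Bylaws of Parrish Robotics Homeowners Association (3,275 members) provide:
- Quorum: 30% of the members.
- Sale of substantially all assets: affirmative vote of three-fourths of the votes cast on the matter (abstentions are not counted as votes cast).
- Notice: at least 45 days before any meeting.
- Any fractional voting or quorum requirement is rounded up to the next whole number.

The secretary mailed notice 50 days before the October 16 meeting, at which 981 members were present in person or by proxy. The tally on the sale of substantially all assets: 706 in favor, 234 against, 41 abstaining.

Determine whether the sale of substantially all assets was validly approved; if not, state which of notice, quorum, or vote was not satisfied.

Notice: 50 days given; 45 required. Satisfied.
Quorum: 30% of 3,275 = 982.50, rounded up to 983; 981 present. Not satisfied.
Vote: requires three-fourths of the votes cast (981 − 41 abstaining = 940); 3/4 of 940 = 705, so 705 needed; 706 in favor. Satisfied.

Invalid — quorum requirement not satisfied.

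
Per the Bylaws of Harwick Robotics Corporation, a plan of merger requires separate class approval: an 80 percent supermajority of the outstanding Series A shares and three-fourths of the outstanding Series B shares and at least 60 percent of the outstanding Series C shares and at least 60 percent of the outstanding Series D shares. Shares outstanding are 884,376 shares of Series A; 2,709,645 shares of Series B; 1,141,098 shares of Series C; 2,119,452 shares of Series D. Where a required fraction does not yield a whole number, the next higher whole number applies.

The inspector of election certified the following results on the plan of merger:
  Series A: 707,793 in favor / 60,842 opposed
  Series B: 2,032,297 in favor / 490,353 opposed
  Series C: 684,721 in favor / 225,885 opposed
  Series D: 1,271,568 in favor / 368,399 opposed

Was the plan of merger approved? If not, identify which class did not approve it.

Series A: 4/5 of 884376 = 707500.80, rounded up to 707501; 707,501 required, 707,793 in favor — approved.
Series B: 3/4 of 2709645 = 2032233.75, rounded up to 2032234; 2,032,234 required, 2,032,297 in favor — approved.
Series C: 3/5 of 1141098 = 684658.80, rounded up to 684659; 684,659 required, 684,721 in favor — approved.
Series D: 3/5 of 2119452 = 1271671.20, rounded up to 1271672; 1,271,672 required, 1,271,568 in favor — not approved.

Not approved — the Series D shares did not give the required vote.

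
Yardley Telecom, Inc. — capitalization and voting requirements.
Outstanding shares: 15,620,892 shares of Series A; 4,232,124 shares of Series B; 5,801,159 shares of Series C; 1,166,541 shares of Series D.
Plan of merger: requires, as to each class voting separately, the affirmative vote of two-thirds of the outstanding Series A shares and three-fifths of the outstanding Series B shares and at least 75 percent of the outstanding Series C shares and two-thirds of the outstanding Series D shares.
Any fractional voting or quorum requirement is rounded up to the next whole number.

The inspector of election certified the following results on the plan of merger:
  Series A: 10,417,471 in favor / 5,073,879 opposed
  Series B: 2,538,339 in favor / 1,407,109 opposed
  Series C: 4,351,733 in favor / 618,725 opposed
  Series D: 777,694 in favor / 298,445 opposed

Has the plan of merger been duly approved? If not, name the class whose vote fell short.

Series A: 2/3 of 15620892 = 10413928; 10,413,928 required, 10,417,471 in favor — approved.
Series B: 3/5 of 4232124 = 2539274.40, rounded up to 2539275; 2,539,275 required, 2,538,339 in favor — not approved.
Series C: 3/4 of 5801159 = 4350869.25, rounded up to 4350870; 4,350,870 required, 4,351,733 in favor — approved.
Series D: 2/3 of 1166541 = 777694; 777,694 required, 777,694 in favor — approved.

Not approved — the Series B shares did not give the required vote.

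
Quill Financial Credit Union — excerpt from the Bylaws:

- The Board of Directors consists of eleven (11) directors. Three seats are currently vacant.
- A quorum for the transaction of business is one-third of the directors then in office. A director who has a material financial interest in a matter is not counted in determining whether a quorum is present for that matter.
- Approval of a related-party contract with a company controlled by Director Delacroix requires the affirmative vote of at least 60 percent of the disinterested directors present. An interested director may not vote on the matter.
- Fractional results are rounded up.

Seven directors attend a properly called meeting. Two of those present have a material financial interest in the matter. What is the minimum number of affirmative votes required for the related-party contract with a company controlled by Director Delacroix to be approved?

3

The related-party contract with a company controlled by Director Delacroix requires three-fifths of the disinterested directors present (7 − 2 = 5).
3/5 of 5 = 3.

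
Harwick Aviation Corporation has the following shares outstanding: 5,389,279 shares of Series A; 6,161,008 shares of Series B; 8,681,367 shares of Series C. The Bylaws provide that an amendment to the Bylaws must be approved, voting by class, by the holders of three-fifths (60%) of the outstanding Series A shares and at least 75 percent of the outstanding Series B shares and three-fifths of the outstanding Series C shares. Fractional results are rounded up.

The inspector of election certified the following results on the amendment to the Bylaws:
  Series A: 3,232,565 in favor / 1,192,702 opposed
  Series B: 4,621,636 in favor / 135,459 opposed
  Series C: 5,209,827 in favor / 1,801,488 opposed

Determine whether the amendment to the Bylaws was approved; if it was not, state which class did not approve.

Series A: 3/5 of 5389279 = 3233567.40, rounded up to 3233568; 3,233,568 required, 3,232,565 in favor — not approved.
Series B: 3/4 of 6161008 = 4620756; 4,620,756 required, 4,621,636 in favor — approved.
Series C: 3/5 of 8681367 = 5208820.20, rounded up to 5208821; 5,208,821 required, 5,209,827 in favor — approved.

Not approved — the Series A shares did not give the required vote.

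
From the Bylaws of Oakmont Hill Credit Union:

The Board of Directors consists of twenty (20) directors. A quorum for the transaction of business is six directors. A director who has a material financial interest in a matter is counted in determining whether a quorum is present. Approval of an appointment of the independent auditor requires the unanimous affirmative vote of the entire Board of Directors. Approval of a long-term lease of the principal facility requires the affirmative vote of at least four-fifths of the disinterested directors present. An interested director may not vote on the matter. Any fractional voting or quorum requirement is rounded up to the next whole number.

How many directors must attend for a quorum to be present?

The quorum is fixed at 6.

6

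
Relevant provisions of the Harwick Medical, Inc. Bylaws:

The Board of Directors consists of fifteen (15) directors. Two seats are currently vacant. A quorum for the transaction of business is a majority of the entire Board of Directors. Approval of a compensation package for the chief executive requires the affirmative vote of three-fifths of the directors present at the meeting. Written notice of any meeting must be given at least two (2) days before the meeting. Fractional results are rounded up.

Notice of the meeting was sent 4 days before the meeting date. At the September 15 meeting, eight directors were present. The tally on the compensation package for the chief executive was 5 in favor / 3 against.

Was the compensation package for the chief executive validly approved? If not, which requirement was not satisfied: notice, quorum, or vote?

Valid — all requirements satisfied.

Notice: 4 days given; 2 required (4 ≥ 2). Satisfied.
Quorum: 8 present; quorum is 8. Satisfied.
Vote: the compensation package for the chief executive requires three-fifths of the directors present (8). 3/5 of 8 = 4.80, rounded up to 5, so 5 affirmative votes are needed; 5 voted in favor. Satisfied.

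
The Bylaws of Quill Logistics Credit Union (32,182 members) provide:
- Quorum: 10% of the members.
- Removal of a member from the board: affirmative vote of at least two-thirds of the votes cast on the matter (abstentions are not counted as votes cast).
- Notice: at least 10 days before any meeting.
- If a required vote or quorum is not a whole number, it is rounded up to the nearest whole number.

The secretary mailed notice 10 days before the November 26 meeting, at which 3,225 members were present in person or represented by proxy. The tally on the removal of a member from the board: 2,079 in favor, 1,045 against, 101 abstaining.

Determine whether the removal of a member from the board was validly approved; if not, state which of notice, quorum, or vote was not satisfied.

Invalid — vote requirement not satisfied.

Notice: 10 days given; 10 required. Satisfied.
Quorum: 10% of 32,182 = 3,218.20, rounded up to 3,219; 3,225 present. Satisfied.
Vote: requires two-thirds of the votes cast (3,225 − 101 abstaining = 3,124); 2/3 of 3124 = 2082.67, rounded up to 2083, so 2,083 needed; 2,079 in favor. Not satisfied.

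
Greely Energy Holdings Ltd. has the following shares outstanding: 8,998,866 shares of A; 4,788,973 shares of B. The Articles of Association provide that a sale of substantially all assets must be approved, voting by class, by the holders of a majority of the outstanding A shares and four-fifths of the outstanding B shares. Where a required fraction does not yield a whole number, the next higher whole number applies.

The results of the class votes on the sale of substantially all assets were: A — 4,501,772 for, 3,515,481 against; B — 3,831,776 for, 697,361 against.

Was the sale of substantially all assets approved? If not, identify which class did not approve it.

A: a majority of 8998866 is 4499434; 4,499,434 required, 4,501,772 in favor — approved.
B: 4/5 of 4788973 = 3831178.40, rounded up to 3831179; 3,831,179 required, 3,831,776 in favor — approved.

Approved — every class gave the required vote.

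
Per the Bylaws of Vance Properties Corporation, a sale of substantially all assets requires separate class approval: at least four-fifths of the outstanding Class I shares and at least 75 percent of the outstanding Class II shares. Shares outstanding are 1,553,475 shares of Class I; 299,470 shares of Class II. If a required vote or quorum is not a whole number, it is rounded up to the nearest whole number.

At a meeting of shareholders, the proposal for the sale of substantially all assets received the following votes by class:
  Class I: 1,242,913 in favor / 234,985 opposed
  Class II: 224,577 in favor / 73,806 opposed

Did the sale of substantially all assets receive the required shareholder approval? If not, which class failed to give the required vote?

Class I: 4/5 of 1553475 = 1242780; 1,242,780 required, 1,242,913 in favor — approved.
Class II: 3/4 of 299470 = 224602.50, rounded up to 224603; 224,603 required, 224,577 in favor — not approved.

Not approved — the Class II shares did not give the required vote.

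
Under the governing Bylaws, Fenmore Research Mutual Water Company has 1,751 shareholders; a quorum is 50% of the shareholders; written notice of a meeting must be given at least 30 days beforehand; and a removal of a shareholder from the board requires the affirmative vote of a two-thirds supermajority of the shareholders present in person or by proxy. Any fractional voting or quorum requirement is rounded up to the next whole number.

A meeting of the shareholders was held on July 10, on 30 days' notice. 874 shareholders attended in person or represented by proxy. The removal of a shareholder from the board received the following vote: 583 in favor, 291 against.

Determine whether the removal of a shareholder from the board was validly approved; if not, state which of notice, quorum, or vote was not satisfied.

Notice: 30 days given; 30 required. Satisfied.
Quorum: 50% of 1,751 = 875.50, rounded up to 876; 874 present. Not satisfied.
Vote: requires two-thirds of those present (874); 2/3 of 874 = 582.67, rounded up to 583, so 583 needed; 583 in favor. Satisfied.

Invalid — quorum requirement not satisfied.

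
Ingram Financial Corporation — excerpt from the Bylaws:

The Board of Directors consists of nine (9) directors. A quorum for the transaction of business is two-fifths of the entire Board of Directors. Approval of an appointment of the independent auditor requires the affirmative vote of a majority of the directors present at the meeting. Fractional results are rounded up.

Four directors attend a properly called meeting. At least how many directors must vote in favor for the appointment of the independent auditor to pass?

3

The appointment of the independent auditor requires a majority of the directors present (4).
A majority of 4 is 3.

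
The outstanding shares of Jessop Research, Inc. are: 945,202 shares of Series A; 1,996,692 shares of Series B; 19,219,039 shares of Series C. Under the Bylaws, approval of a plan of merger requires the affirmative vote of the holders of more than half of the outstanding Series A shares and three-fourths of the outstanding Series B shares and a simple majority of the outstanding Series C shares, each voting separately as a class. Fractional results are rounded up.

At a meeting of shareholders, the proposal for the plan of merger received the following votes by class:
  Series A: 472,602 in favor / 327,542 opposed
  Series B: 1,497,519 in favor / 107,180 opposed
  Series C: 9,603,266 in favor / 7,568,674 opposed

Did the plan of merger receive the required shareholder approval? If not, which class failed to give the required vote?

Series A: a majority of 945202 is 472602; 472,602 required, 472,602 in favor — approved.
Series B: 3/4 of 1996692 = 1497519; 1,497,519 required, 1,497,519 in favor — approved.
Series C: a majority of 19219039 is 9609520; 9,609,520 required, 9,603,266 in favor — not approved.

Not approved — the Series C shares did not give the required vote.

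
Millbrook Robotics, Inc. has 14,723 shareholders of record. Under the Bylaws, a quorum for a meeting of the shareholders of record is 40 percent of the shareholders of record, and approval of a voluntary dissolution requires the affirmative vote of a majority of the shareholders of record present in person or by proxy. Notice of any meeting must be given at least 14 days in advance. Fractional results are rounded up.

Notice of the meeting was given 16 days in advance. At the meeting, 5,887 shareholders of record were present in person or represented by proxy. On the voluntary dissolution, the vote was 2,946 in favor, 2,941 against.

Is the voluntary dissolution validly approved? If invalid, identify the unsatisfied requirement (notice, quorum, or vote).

Invalid — quorum requirement not satisfied.

Notice: 16 days given; 14 required. Satisfied.
Quorum: 40% of 14,723 = 5,889.20, rounded up to 5,890; 5,887 present. Not satisfied.
Vote: requires a majority of those present (5,887); a majority of 5887 is 2944, so 2,944 needed; 2,946 in favor. Satisfied.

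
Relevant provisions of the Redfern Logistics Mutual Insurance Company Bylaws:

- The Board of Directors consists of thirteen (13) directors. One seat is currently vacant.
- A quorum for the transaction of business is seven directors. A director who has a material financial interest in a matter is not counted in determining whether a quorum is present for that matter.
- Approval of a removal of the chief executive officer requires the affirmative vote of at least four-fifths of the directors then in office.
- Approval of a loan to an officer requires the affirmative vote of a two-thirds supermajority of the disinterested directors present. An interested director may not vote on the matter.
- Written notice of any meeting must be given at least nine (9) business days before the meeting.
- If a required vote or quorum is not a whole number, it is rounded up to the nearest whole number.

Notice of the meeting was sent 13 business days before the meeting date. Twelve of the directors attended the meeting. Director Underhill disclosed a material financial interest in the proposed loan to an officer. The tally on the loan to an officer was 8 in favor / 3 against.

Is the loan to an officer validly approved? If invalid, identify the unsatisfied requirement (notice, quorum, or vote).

Valid — all requirements satisfied.

Notice: 13 business days given; 9 required (13 ≥ 9). Satisfied.
Quorum: 12 present, but the 1 interested director does not count, leaving 11. Quorum is 7. Satisfied.
Vote: the loan to an officer requires two-thirds of the disinterested directors present (12 − 1 = 11). 2/3 of 11 = 7.33, rounded up to 8, so 8 affirmative votes are needed; 8 voted in favor. Satisfied.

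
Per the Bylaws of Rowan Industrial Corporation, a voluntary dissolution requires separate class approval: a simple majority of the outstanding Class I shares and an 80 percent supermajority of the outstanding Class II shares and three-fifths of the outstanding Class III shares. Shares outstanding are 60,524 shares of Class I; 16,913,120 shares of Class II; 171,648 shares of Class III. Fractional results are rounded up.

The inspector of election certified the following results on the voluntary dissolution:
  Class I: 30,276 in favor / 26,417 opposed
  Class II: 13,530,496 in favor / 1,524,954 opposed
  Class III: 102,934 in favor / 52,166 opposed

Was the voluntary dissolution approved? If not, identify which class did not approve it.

Not approved — the Class III shares did not give the required vote.

Class I: a majority of 60524 is 30263; 30,263 required, 30,276 in favor — approved.
Class II: 4/5 of 16913120 = 13530496; 13,530,496 required, 13,530,496 in favor — approved.
Class III: 3/5 of 171648 = 102988.80, rounded up to 102989; 102,989 required, 102,934 in favor — not approved.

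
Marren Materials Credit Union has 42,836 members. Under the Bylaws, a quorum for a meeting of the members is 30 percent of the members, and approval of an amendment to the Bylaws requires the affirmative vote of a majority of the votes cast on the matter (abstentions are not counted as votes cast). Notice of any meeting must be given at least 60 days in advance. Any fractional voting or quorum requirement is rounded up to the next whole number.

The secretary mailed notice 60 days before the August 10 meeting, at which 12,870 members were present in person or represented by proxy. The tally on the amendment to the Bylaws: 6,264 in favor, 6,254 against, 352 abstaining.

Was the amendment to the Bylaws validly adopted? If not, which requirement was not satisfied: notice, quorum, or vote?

Valid — all requirements satisfied.

Notice: 60 days given; 60 required. Satisfied.
Quorum: 30% of 42,836 = 12,850.80, rounded up to 12,851; 12,870 present. Satisfied.
Vote: requires a majority of the votes cast (12,870 − 352 abstaining = 12,518); a majority of 12518 is 6260, so 6,260 needed; 6,264 in favor. Satisfied.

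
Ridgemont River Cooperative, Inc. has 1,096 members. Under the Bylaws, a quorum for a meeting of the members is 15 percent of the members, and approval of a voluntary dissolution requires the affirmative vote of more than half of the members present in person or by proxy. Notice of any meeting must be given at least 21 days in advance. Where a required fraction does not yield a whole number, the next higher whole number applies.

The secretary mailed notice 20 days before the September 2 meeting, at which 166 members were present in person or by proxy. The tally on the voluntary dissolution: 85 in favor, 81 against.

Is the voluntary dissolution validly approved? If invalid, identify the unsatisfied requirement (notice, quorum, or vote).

Invalid — notice requirement not satisfied.

Notice: 20 days given; 21 required. Not satisfied.
Quorum: 15% of 1,096 = 164.40, rounded up to 165; 166 present. Satisfied.
Vote: requires a majority of those present (166); a majority of 166 is 84, so 84 needed; 85 in favor. Satisfied.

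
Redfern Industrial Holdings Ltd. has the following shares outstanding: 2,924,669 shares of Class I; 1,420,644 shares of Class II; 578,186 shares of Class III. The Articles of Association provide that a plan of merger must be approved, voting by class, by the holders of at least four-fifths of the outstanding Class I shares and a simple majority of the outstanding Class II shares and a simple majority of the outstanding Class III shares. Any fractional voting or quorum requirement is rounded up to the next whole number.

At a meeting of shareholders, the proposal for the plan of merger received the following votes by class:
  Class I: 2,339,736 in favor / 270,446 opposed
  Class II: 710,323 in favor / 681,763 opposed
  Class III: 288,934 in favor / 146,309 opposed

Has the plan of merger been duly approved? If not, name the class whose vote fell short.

Class I: 4/5 of 2924669 = 2339735.20, rounded up to 2339736; 2,339,736 required, 2,339,736 in favor — approved.
Class II: a majority of 1420644 is 710323; 710,323 required, 710,323 in favor — approved.
Class III: a majority of 578186 is 289094; 289,094 required, 288,934 in favor — not approved.

Not approved — the Class III shares did not give the required vote.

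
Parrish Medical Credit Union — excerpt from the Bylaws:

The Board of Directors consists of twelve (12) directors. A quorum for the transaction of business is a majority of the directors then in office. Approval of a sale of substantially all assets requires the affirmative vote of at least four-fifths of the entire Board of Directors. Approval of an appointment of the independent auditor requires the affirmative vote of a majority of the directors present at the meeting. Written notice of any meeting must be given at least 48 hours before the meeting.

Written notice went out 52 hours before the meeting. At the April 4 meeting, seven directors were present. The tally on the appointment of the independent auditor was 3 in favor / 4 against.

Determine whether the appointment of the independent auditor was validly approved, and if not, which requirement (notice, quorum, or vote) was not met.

Invalid — vote requirement not satisfied.

Notice: 52 hours given; 48 required (52 ≥ 48). Satisfied.
Quorum: 7 present; quorum is 7. Satisfied.
Vote: the appointment of the independent auditor requires a majority of the directors present (7). A majority of 7 is 4, so 4 affirmative votes are needed; 3 voted in favor. Not satisfied.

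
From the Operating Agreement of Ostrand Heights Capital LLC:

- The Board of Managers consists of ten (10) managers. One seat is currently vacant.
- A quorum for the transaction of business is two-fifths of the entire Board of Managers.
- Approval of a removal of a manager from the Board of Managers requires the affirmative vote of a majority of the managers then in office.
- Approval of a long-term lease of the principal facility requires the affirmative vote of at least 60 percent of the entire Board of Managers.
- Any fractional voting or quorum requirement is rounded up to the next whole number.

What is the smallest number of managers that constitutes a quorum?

4

2/5 of 10 = 4.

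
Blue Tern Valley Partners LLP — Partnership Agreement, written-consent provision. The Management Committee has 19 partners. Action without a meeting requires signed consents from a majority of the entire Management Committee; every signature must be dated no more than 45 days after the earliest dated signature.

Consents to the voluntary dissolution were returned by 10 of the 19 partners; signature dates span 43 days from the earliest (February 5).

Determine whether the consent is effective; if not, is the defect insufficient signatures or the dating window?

Effective — both the signature and dating-window requirements are satisfied.

Signatures required: a majority of 19 — a majority of 19 is 10, so 10 needed; 10 signed. Sufficient.
Dating window: the latest signature is 43 days after the earliest; the limit is 45 days. Within the window.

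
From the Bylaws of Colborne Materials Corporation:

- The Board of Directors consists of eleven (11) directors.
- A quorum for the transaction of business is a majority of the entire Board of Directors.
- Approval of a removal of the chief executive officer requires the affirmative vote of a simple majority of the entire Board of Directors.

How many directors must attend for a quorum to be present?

A majority of 11 is 6.

6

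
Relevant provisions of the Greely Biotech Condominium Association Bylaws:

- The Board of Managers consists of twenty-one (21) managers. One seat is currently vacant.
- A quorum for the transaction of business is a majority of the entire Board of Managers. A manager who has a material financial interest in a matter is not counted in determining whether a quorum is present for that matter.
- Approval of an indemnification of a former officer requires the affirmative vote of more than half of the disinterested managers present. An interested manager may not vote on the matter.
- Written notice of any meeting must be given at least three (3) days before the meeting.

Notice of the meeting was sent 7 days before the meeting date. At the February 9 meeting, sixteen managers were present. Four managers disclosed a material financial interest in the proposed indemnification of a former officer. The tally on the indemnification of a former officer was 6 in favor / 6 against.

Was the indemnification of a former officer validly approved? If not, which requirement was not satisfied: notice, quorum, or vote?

Invalid — vote requirement not satisfied.

Notice: 7 days given; 3 required (7 ≥ 3). Satisfied.
Quorum: 16 present, but the 4 interested managers do not count, leaving 12. Quorum is 11. Satisfied.
Vote: the indemnification of a former officer requires a majority of the disinterested managers present (16 − 4 = 12). A majority of 12 is 7, so 7 affirmative votes are needed; 6 voted in favor. Not satisfied.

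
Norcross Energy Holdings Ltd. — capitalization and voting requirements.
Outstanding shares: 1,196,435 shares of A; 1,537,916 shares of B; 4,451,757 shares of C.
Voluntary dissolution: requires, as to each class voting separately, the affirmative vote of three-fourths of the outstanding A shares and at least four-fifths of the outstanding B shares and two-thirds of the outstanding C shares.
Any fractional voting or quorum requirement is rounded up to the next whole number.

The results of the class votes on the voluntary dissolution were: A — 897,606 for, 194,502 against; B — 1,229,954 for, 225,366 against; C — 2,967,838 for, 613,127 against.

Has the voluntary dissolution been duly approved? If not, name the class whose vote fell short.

A: 3/4 of 1196435 = 897326.25, rounded up to 897327; 897,327 required, 897,606 in favor — approved.
B: 4/5 of 1537916 = 1230332.80, rounded up to 1230333; 1,230,333 required, 1,229,954 in favor — not approved.
C: 2/3 of 4451757 = 2967838; 2,967,838 required, 2,967,838 in favor — approved.

Not approved — the B shares did not give the required vote.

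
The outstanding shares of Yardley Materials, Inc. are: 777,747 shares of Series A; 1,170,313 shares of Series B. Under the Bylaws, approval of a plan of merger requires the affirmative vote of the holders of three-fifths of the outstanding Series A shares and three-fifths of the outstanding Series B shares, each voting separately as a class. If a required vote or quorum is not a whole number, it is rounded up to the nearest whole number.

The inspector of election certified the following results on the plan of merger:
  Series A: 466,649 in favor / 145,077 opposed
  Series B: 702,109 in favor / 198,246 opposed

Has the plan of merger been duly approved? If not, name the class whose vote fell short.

Series A: 3/5 of 777747 = 466648.20, rounded up to 466649; 466,649 required, 466,649 in favor — approved.
Series B: 3/5 of 1170313 = 702187.80, rounded up to 702188; 702,188 required, 702,109 in favor — not approved.

Not approved — the Series B shares did not give the required vote.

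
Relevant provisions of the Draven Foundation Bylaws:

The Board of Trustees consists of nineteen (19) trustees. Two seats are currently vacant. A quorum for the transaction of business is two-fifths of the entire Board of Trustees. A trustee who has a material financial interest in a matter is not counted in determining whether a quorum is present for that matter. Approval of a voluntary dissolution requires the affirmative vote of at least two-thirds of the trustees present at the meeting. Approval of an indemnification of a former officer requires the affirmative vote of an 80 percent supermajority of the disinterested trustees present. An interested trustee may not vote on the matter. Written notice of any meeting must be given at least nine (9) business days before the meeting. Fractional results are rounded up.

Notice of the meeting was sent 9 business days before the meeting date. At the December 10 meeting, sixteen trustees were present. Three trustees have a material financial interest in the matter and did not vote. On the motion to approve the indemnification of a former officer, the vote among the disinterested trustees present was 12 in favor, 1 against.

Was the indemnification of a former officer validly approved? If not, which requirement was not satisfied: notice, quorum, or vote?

Notice: 9 business days given; 9 required (9 ≥ 9). Satisfied.
Quorum: 16 present, but the 3 interested trustees do not count, leaving 13. Quorum is 8. Satisfied.
Vote: the indemnification of a former officer requires four-fifths of the disinterested trustees present (16 − 3 = 13). 4/5 of 13 = 10.40, rounded up to 11, so 11 affirmative votes are needed; 12 voted in favor. Satisfied.

Valid — all requirements satisfied.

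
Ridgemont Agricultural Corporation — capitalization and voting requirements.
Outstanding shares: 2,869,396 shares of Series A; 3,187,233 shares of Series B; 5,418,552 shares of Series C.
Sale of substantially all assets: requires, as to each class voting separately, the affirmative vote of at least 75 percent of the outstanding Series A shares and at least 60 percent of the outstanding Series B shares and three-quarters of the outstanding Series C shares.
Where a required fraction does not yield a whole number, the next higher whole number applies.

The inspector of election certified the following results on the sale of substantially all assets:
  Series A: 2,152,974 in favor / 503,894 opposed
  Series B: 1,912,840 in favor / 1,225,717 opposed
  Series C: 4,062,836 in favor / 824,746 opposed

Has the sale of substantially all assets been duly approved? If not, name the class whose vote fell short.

Series A: 3/4 of 2869396 = 2152047; 2,152,047 required, 2,152,974 in favor — approved.
Series B: 3/5 of 3187233 = 1912339.80, rounded up to 1912340; 1,912,340 required, 1,912,840 in favor — approved.
Series C: 3/4 of 5418552 = 4063914; 4,063,914 required, 4,062,836 in favor — not approved.

Not approved — the Series C shares did not give the required vote.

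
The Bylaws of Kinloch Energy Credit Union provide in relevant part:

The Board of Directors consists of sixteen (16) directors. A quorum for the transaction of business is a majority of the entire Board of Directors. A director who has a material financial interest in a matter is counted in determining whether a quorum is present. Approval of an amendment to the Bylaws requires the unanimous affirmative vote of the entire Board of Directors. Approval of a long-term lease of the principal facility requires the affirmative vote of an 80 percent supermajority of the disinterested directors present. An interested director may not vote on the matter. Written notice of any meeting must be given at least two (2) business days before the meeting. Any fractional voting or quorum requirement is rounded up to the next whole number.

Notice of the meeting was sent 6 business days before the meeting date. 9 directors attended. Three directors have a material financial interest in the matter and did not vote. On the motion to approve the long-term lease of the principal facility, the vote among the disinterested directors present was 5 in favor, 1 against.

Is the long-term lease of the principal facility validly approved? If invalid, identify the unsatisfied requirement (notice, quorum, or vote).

Valid — all requirements satisfied.

Notice: 6 business days given; 2 required (6 ≥ 2). Satisfied.
Quorum: 9 present (interested directors count toward quorum); quorum is 9. Satisfied.
Vote: the long-term lease of the principal facility requires four-fifths of the disinterested directors present (9 − 3 = 6). 4/5 of 6 = 4.80, rounded up to 5, so 5 affirmative votes are needed; 5 voted in favor. Satisfied.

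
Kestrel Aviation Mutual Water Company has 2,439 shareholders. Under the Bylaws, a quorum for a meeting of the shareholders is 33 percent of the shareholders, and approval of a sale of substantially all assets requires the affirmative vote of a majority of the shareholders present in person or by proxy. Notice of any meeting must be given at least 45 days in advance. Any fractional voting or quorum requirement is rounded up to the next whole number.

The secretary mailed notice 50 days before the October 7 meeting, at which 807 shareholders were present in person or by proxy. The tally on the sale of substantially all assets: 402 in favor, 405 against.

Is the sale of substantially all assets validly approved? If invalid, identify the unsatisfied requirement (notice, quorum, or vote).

Notice: 50 days given; 45 required. Satisfied.
Quorum: 33% of 2,439 = 804.87, rounded up to 805; 807 present. Satisfied.
Vote: requires a majority of those present (807); a majority of 807 is 404, so 404 needed; 402 in favor. Not satisfied.

Invalid — vote requirement not satisfied.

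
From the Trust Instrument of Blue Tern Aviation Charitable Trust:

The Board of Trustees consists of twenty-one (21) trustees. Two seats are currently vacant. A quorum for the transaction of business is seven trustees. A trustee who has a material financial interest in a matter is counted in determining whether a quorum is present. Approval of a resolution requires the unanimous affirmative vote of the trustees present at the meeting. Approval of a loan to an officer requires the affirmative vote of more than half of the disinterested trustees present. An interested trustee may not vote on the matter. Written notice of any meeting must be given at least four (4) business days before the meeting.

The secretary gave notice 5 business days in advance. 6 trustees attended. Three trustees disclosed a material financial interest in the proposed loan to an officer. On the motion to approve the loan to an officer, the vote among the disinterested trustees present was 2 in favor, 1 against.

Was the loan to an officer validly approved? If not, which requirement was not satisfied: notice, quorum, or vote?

Invalid — quorum requirement not satisfied.

Notice: 5 business days given; 4 required (5 ≥ 4). Satisfied.
Quorum: 6 present (interested trustees count toward quorum); quorum is 7. Not satisfied.
Vote: the loan to an officer requires a majority of the disinterested trustees present (6 − 3 = 3). A majority of 3 is 2, so 2 affirmative votes are needed; 2 voted in favor. Satisfied. (Moot — without a quorum no business can be validly transacted.)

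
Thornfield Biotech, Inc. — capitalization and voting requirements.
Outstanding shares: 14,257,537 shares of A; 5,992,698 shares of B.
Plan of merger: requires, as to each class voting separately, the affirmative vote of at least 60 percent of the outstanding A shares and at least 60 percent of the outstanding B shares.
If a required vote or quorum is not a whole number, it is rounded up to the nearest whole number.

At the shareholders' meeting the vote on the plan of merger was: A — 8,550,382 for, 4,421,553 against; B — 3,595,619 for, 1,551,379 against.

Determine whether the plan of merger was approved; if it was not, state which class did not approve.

A: 3/5 of 14257537 = 8554522.20, rounded up to 8554523; 8,554,523 required, 8,550,382 in favor — not approved.
B: 3/5 of 5992698 = 3595618.80, rounded up to 3595619; 3,595,619 required, 3,595,619 in favor — approved.

Not approved — the A shares did not give the required vote.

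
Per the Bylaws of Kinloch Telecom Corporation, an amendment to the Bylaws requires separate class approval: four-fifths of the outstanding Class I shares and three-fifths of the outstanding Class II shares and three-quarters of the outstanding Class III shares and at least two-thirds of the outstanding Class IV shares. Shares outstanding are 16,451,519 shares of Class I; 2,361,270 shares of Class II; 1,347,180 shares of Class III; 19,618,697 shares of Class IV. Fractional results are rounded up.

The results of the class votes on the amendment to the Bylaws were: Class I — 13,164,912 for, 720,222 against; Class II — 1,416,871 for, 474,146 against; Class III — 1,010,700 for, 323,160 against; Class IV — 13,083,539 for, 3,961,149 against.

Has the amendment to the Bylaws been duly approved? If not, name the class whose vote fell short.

Approved — every class gave the required vote.

Class I: 4/5 of 16451519 = 13161215.20, rounded up to 13161216; 13,161,216 required, 13,164,912 in favor — approved.
Class II: 3/5 of 2361270 = 1416762; 1,416,762 required, 1,416,871 in favor — approved.
Class III: 3/4 of 1347180 = 1010385; 1,010,385 required, 1,010,700 in favor — approved.
Class IV: 2/3 of 19618697 = 13079131.33, rounded up to 13079132; 13,079,132 required, 13,083,539 in favor — approved.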